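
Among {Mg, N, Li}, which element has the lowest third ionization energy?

N

IE_3 is the cost of taking one more electron from the +2 cation: Mg²⁺ is the bare [Ne] core; N²⁺ still has 3 valence electrons; Li²⁺ is already 1 electron into the core.
Pulling an electron out of a noble-gas core costs far more than removing a remaining valence electron, so Mg and Li sit at the high end of IE_3.
The numbers (kJ/mol): Mg 7733, N 4578, Li 11815.
Putting it together, IE_3: N < Mg < Li.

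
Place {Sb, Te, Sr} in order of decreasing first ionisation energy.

Sr is in period 5, group 2; Sb is in period 5, group 15; Te is in period 5, group 16.
Removing the outermost electron gets harder across a period and easier down a group.
All lie in period 5, so first ionization energy increases left to right.
So from highest to lowest: Te > Sb > Sr.

Te, Sb, Sr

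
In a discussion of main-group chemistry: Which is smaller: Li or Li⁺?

Li⁺

Forming Li⁺ removes 1 electron from Li. Fewer electrons for the same nuclear charge means less shielding and a higher Z_eff on the remaining electrons, and for main-group metals the entire outer shell is lost.
A cation is smaller than its parent atom: Li⁺ < Li.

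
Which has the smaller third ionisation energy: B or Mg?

B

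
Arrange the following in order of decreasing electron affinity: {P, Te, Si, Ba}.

Te > Si > P > Ba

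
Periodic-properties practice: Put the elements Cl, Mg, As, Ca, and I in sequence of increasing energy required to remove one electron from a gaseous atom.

Ca, Mg, As, I, Cl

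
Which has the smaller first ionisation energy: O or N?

O

First ionization energy rises across a period (greater Z_eff holds electrons more tightly) and falls down a group (valence electrons are farther from the nucleus).
All lie in period 2; the across-period trend (first ionization energy increases left to right) applies, with the exception below.
Note the exception: N has a higher first ionization energy than O, contrary to the simple trend — pairing an electron in O's 2p⁴ costs repulsion energy, so O ionizes more easily than half-filled N (2p³).
For reference (kJ/mol): N 1402, O 1314.
So O has the smaller first ionisation energy (O < N).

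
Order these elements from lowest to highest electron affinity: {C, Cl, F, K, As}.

C is in period 2, group 14; F is in period 2, group 17; Cl is in period 3, group 17; K is in period 4, group 1; As is in period 4, group 15.
Electron affinity generally becomes more exothermic across a period toward the halogens and less exothermic down a group.
Neither a single period nor a single group — weigh both effects.
As > K: As lies to the right of K in period 4, so the across-period effect alone puts As higher.
C > As: period and group pull opposite ways; the down-group shift dominates (122 vs 78 kJ/mol).
F > C: F lies to the right of C in period 2, so the across-period effect alone puts F higher.
Cl > F: this pair runs against the simple trend — see the exception note.
Note the exception: Cl has a higher electron affinity than F, contrary to the simple trend — F's small 2p subshell makes the incoming electron feel strong e⁻–e⁻ repulsion, so Cl actually releases more energy on gaining an electron.
Approximate values (kJ/mol): C 122, F 328, Cl 349, K 48, As 78.
So from lowest to highest: K < As < C < F < Cl.

K < As < C < F < Cl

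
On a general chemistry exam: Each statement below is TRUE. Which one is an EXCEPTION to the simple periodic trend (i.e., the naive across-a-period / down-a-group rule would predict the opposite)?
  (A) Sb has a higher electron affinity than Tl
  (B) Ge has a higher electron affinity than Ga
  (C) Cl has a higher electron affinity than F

(C)

The general trend: electron affinity increases across a period and decreases down a group.
(A) Sb (period 5, group 15) vs Tl (period 6, group 13): the stated order agrees with the simple trend.
(B) Ge (period 4, group 14) vs Ga (period 4, group 13): the stated order agrees with the simple trend.
(C) Cl (period 3, group 17) vs F (period 2, group 17): the stated order contradicts the simple trend.
The exception is (C): F's small 2p subshell makes the incoming electron feel strong e⁻–e⁻ repulsion, so Cl actually releases more energy on gaining an electron.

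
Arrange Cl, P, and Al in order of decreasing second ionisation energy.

The second ionization energy removes an electron from the +1 ion. For each element: Cl⁺ still has 6 valence electrons; P⁺ still has 4 valence electrons; Al⁺ still has 2 valence electrons.
All are still removing valence electrons, so compare the +1 ions as you would atoms: IE_2 generally rises across a period (higher Z_eff) and falls down a group (larger shell), subject to the usual subshell exceptions.
Valence configurations: Cl⁺ [Ne]3s²3p⁴, P⁺ [Ne]3s²3p², Al⁺ [Ne]3s².
The numbers (kJ/mol): Cl 2298, P 1907, Al 1817.
Putting it together, IE_2: Al < P < Cl.

Cl, P, Al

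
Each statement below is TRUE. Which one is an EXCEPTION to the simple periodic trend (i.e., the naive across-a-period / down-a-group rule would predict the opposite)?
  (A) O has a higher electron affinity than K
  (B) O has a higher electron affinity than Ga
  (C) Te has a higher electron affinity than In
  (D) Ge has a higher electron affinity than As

The general trend: electron affinity increases across a period and decreases down a group.
(A) O (period 2, group 16) vs K (period 4, group 1): the stated order agrees with the simple trend.
(B) O (period 2, group 16) vs Ga (period 4, group 13): the stated order agrees with the simple trend.
(C) Te (period 5, group 16) vs In (period 5, group 13): the stated order agrees with the simple trend.
(D) Ge (period 4, group 14) vs As (period 4, group 15): the stated order contradicts the simple trend.
The exception is (D): adding an electron to As's half-filled 4p³ is unfavourable, so Ge (4p²) has the more exothermic EA.

(D)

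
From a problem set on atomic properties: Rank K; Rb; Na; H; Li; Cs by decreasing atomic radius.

H is in period 1, group 1; Li is in period 2, group 1; Na is in period 3, group 1; K is in period 4, group 1; Rb is in period 5, group 1; Cs is in period 6, group 1.
Across a period the added protons contract the valence shell; down a group each new principal shell makes the atom larger.
All are in group 1, so atomic radius increases down the group.
So from largest to smallest: Cs > Rb > K > Na > Li > H.

Cs > Rb > K > Na > Li > H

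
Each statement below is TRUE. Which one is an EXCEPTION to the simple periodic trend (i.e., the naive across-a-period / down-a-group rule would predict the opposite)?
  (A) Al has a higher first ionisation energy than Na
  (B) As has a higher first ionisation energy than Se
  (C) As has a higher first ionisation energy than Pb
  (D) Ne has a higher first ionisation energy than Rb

(B)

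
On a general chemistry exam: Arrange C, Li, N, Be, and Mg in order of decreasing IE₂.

After 1 electron has been removed, what remains? C⁺ still has 3 valence electrons; Li⁺ is the bare [He] core; N⁺ still has 4 valence electrons; Be⁺ still has 1 valence electron; Mg⁺ still has 1 valence electron.
Pulling an electron out of a noble-gas core costs far more than removing a remaining valence electron, so Li sits at the high end of IE_2.
Valence configurations: C⁺ [He]2s²2p¹, N⁺ [He]2s²2p², Be⁺ [He]2s¹, Mg⁺ [Ne]3s¹.
Tabulated IE_2 (kJ/mol): C 2353, Li 7298, N 2856, Be 1757, Mg 1451.
So the second ionization energies run Mg < Be < C < N < Li.

Li > N > C > Be > Mg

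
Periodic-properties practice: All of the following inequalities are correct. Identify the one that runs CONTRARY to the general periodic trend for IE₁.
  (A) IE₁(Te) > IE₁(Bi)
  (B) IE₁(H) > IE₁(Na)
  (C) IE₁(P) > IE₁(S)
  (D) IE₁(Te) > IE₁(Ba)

(C)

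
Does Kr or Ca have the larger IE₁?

Kr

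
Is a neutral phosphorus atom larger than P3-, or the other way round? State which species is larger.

Forming P3- adds 3 electrons to P. More electron–electron repulsion in the same shell, with unchanged nuclear charge, lets the cloud expand.
An anion is larger than its parent atom: P3- > P.

P3-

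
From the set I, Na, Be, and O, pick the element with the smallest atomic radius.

O

Be is in period 2, group 2; O is in period 2, group 16; Na is in period 3, group 1; I is in period 5, group 17.
Radius decreases left→right (rising Z_eff, same n) and increases top→bottom (higher n).
These span different periods and groups, so the two trends combine.
Be > O: Be lies to the left of O in period 2, so the across-period effect alone puts Be larger.
I > Be: period and group pull opposite ways; the down-group shift dominates (133 vs 102 pm).
Na > I: period and group pull opposite ways; the across-period shift dominates (155 vs 133 pm).
Tabulated atomic radius (pm): Be 102, O 63, Na 155, I 133.
The smallest atomic radius among these belongs to O.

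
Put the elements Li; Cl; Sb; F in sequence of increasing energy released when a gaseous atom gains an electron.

Li, Sb, F, Cl

Li is in period 2, group 1; F is in period 2, group 17; Cl is in period 3, group 17; Sb is in period 5, group 15.
Electron affinity generally becomes more exothermic across a period toward the halogens and less exothermic down a group.
Neither a single period nor a single group — weigh both effects.
Sb > Li: the two effects oppose for this pair; the across-period effect wins (103 vs 60 kJ/mol).
F > Sb: relative to Sb, both the across-period and down-group shifts push F's electron affinity up.
Cl > F: this pair runs against the simple trend — see the exception note.
Note the exception: Cl has a higher electron affinity than F, contrary to the simple trend — F's small 2p subshell makes the incoming electron feel strong e⁻–e⁻ repulsion, so Cl actually releases more energy on gaining an electron.
For reference (kJ/mol): Li 60, F 328, Cl 349, Sb 103.
So from lowest to highest: Li < Sb < F < Cl.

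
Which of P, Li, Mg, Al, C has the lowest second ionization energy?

Mg

IE_2 is the cost of taking one more electron from the +1 cation: P⁺ still has 4 valence electrons; Li⁺ is the bare [He] core; Mg⁺ still has 1 valence electron; Al⁺ still has 2 valence electrons; C⁺ still has 3 valence electrons.
Core electrons are held far more tightly than valence electrons, so Li tops the IE_2 order.
Valence configurations: P⁺ [Ne]3s²3p², Mg⁺ [Ne]3s¹, Al⁺ [Ne]3s², C⁺ [He]2s²2p¹.
Tabulated IE_2 (kJ/mol): P 1907, Li 7298, Mg 1451, Al 1817, C 2353.
Overall IE_2 order: Mg < Al < P < C < Li.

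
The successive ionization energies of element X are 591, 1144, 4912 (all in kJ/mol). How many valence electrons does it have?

2

Look for the largest jump between consecutive ionization energies: IE3/IE2 ≈ 4.3, far larger than any earlier ratio.
That jump marks the point where a core electron is being removed. So the atom has 2 valence electrons.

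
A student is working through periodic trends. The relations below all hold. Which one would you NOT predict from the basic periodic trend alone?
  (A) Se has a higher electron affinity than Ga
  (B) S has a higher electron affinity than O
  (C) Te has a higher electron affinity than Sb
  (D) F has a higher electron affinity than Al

(B)

The general trend: electron affinity increases across a period and decreases down a group.
(A) Se (period 4, group 16) vs Ga (period 4, group 13): the stated order agrees with the simple trend.
(B) S (period 3, group 16) vs O (period 2, group 16): the stated order contradicts the simple trend.
(C) Te (period 5, group 16) vs Sb (period 5, group 15): the stated order agrees with the simple trend.
(D) F (period 2, group 17) vs Al (period 3, group 13): the stated order agrees with the simple trend.
The exception is (B): the compact 2p subshell of O repels the added electron more than S's larger 3p does.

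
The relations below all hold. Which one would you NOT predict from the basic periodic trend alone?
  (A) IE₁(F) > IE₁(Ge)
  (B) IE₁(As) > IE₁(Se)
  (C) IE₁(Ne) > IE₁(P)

The general trend: first ionization energy increases across a period and decreases down a group.
(A) F (period 2, group 17) vs Ge (period 4, group 14): the stated order agrees with the simple trend.
(B) As (period 4, group 15) vs Se (period 4, group 16): the stated order contradicts the simple trend.
(C) Ne (period 2, group 18) vs P (period 3, group 15): the stated order agrees with the simple trend.
The exception is (B): Se (4p⁴) ionizes more easily than half-filled As (4p³).

(B)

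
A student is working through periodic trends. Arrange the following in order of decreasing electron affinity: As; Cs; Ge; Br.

Br > Ge > As > Cs

Ge is in period 4, group 14; As is in period 4, group 15; Br is in period 4, group 17; Cs is in period 6, group 1.
Electron affinity generally becomes more exothermic across a period toward the halogens and less exothermic down a group.
Here both period and group differ, so the two effects have to be weighed against each other.
As > Cs: both effects reinforce here, so As is clearly the higher of the two.
Ge > As: this pair runs against the simple trend — see the exception note.
Br > Ge: Br lies to the right of Ge in period 4, so the across-period effect alone puts Br higher.
Note the exception: Ge has a higher electron affinity than As, contrary to the simple trend — adding an electron to As's half-filled 4p³ is unfavourable, so Ge (4p²) has the more exothermic EA.
For reference (kJ/mol): Ge 119, As 78, Br 325, Cs 46.
So from highest to lowest: Br > Ge > As > Cs.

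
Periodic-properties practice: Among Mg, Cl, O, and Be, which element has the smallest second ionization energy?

Mg

After 1 electron has been removed, what remains? Mg⁺ still has 1 valence electron; Cl⁺ still has 6 valence electrons; O⁺ still has 5 valence electrons; Be⁺ still has 1 valence electron.
All are still removing valence electrons, so compare the +1 ions as you would atoms: IE_2 generally rises across a period (higher Z_eff) and falls down a group (larger shell), subject to the usual subshell exceptions.
Valence configurations: Mg⁺ [Ne]3s¹, Cl⁺ [Ne]3s²3p⁴, O⁺ [He]2s²2p³, Be⁺ [He]2s¹.
Approximate IE_2 values (kJ/mol): Mg 1451, Cl 2298, O 3388, Be 1757.
So the second ionization energies run Mg < Be < Cl < O.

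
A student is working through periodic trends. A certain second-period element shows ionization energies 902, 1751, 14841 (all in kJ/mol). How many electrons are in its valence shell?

Look for the largest jump between consecutive ionization energies: IE3/IE2 ≈ 8.5, far larger than any earlier ratio.
That jump marks the point where a core electron is being removed. So the atom has 2 valence electrons.

2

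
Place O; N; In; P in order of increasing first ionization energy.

In < P < O < N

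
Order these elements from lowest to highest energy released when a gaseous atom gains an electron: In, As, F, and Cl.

In, As, F, Cl

F is in period 2, group 17; Cl is in period 3, group 17; As is in period 4, group 15; In is in period 5, group 13.
Atoms with high Z_eff and room in the valence shell (especially the halogens) have the most exothermic electron affinities.
These span different periods and groups, so the two trends combine.
As > In: both effects reinforce here, so As is clearly the higher of the two.
F > As: relative to As, both the across-period and down-group shifts push F's electron affinity up.
Cl > F: this pair runs against the simple trend — see the exception note.
Note the exception: Cl has a higher electron affinity than F, contrary to the simple trend — F's small 2p subshell makes the incoming electron feel strong e⁻–e⁻ repulsion, so Cl actually releases more energy on gaining an electron.
For reference (kJ/mol): F 328, Cl 349, As 78, In 29.
So from lowest to highest: In < As < F < Cl.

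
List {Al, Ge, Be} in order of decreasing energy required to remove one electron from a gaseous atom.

Be is in period 2, group 2; Al is in period 3, group 13; Ge is in period 4, group 14.
Removing the outermost electron gets harder across a period and easier down a group.
These sit on a diagonal, where the across-period and down-group effects partly cancel.
Ge > Al: period and group pull opposite ways; the across-period shift dominates (762 vs 578 kJ/mol).
Be > Ge: the two effects oppose for this pair; the down-group effect wins (900 vs 762 kJ/mol).
For reference (kJ/mol): Be 900, Al 578, Ge 762.
So from highest to lowest: Be > Ge > Al.

Be, Ge, Al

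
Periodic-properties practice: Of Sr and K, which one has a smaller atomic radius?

Sr

K is in period 4, group 1; Sr is in period 5, group 2.
Atomic radius shrinks across a period as nuclear charge pulls the same shell inward, and grows down a group as new shells are added.
A diagonal step moves right (one effect) and down (the opposite effect) at once.
K > Sr: period and group pull opposite ways; the across-period shift dominates (196 vs 185 pm).
Approximate values (pm): K 196, Sr 185.
So Sr has the smaller atomic radius (Sr < K).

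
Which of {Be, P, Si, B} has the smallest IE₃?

Consider each +2 ion: Be²⁺ is the bare [He] core; P²⁺ still has 3 valence electrons; Si²⁺ still has 2 valence electrons; B²⁺ still has 1 valence electron.
Core electrons are held far more tightly than valence electrons, so Be tops the IE_3 order.
Valence configurations: P²⁺ [Ne]3s²3p¹, Si²⁺ [Ne]3s², B²⁺ [He]2s¹.
P²⁺ loses a lone 3p electron whereas Si²⁺ must break into a filled 3s² pair, so IE_3(Si) > IE_3(P) even though P has the higher nuclear charge.
Tabulated IE_3 (kJ/mol): Be 14849, P 2914, Si 3232, B 3660.
Hence IE_3: P < Si < B < Be.

P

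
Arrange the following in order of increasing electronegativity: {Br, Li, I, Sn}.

Li < Sn < I < Br

Li is in period 2, group 1; Br is in period 4, group 17; Sn is in period 5, group 14; I is in period 5, group 17.
Electronegativity increases across a period and decreases down a group, tracking effective nuclear charge and atomic size.
Neither a single period nor a single group — weigh both effects.
Sn > Li: the two effects oppose for this pair; the across-period effect wins (1.96 vs 0.98).
I > Sn: both are in period 5; the period trend gives I the larger value.
Br > I: Br sits above I in group 17, so the down-group effect alone puts Br higher.
Tabulated electronegativity (Pauling): Li 0.98, Br 2.96, Sn 1.96, I 2.66.
So from lowest to highest: Li < Sn < I < Br.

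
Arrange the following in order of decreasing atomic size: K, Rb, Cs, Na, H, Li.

Cs, Rb, K, Na, Li, H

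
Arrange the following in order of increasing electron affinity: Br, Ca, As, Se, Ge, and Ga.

Ca < Ga < As < Ge < Se < Br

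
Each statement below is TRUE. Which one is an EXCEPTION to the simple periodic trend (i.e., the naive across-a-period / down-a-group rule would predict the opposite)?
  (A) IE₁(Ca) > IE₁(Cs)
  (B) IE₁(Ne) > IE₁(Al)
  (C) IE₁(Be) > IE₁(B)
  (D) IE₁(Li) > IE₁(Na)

(C)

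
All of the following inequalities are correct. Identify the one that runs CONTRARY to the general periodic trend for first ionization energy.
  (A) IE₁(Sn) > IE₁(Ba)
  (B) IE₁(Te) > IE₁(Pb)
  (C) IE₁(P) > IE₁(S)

(C)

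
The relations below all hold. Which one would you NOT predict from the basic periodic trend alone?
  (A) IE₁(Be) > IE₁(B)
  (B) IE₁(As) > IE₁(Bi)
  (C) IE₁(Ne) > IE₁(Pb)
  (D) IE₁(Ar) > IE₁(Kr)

(A)

The general trend: first ionisation energy increases across a period and decreases down a group.
(A) Be (period 2, group 2) vs B (period 2, group 13): the stated order contradicts the simple trend.
(B) As (period 4, group 15) vs Bi (period 6, group 15): the stated order agrees with the simple trend.
(C) Ne (period 2, group 18) vs Pb (period 6, group 14): the stated order agrees with the simple trend.
(D) Ar (period 3, group 18) vs Kr (period 4, group 18): the stated order agrees with the simple trend.
The exception is (A): removing B's lone 2p electron is easier than breaking Be's filled 2s².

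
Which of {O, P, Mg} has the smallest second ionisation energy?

Mg

After 1 electron has been removed, what remains? O⁺ still has 5 valence electrons; P⁺ still has 4 valence electrons; Mg⁺ still has 1 valence electron.
All are still removing valence electrons, so compare the +1 ions as you would atoms: IE_2 generally rises across a period (higher Z_eff) and falls down a group (larger shell), subject to the usual subshell exceptions.
Valence configurations: O⁺ [He]2s²2p³, P⁺ [Ne]3s²3p², Mg⁺ [Ne]3s¹.
Tabulated IE_2 (kJ/mol): O 3388, P 1907, Mg 1451.
Putting it together, IE_2: Mg < P < O.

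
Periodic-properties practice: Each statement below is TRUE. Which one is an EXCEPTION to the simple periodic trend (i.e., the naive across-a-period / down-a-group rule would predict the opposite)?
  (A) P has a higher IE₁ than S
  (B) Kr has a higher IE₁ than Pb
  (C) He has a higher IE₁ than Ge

The general trend: IE₁ increases across a period and decreases down a group.
(A) P (period 3, group 15) vs S (period 3, group 16): the stated order contradicts the simple trend.
(B) Kr (period 4, group 18) vs Pb (period 6, group 14): the stated order agrees with the simple trend.
(C) He (period 1, group 18) vs Ge (period 4, group 14): the stated order agrees with the simple trend.
The exception is (A): S (3p⁴) ionizes more easily than half-filled P (3p³) because the paired 3p electron in S is pushed out by e⁻–e⁻ repulsion.

(A)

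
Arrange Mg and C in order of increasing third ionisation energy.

Consider each +2 ion: Mg²⁺ is the bare [Ne] core; C²⁺ still has 2 valence electrons.
Core electrons are held far more tightly than valence electrons, so Mg tops the IE_3 order.
Approximate IE_3 values (kJ/mol): Mg 7733, C 4620.
Hence IE_3: C < Mg.

C < Mg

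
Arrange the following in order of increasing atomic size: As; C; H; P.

H is in period 1, group 1; C is in period 2, group 14; P is in period 3, group 15; As is in period 4, group 15.
Atomic radius shrinks across a period as nuclear charge pulls the same shell inward, and grows down a group as new shells are added.
Here both period and group differ, so the two effects have to be weighed against each other.
C > H: the two effects oppose for this pair; the down-group effect wins (75 vs 32 pm).
P > C: period and group pull opposite ways; the down-group shift dominates (111 vs 75 pm).
As > P: they share group 15; the group trend gives As the larger value.
Tabulated atomic radius (pm): H 32, C 75, P 111, As 121.
So from smallest to largest: H < C < P < As.

H < C < P < As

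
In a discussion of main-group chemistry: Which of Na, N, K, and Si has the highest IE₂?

Na

The second ionization energy removes an electron from the +1 ion. For each element: Na⁺ is the bare [Ne] core; N⁺ still has 4 valence electrons; K⁺ is the bare [Ar] core; Si⁺ still has 3 valence electrons.
Core electrons are held far more tightly than valence electrons, so K and Na top the IE_2 order.
Valence configurations: N⁺ [He]2s²2p², Si⁺ [Ne]3s²3p¹.
Tabulated IE_2 (kJ/mol): Na 4562, N 2856, K 3052, Si 1577.
Putting it together, IE_2: Si < N < K < Na.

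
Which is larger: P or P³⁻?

P³⁻

Forming P³⁻ adds 3 electrons to P. More electron–electron repulsion in the same shell, with unchanged nuclear charge, lets the cloud expand.
An anion is larger than its parent atom: P³⁻ > P.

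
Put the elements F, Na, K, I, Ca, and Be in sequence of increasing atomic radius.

F, Be, I, Na, Ca, K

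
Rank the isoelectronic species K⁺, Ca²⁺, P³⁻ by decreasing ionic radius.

P³⁻ > K⁺ > Ca²⁺

All of these have 18 electrons, so size is governed by nuclear charge alone: the more protons, the stronger the pull on the same electron cloud, and the smaller the ion.
Nuclear charges: Ca²⁺ (Z=20), K⁺ (Z=19), P³⁻ (Z=15).
Largest to smallest: P³⁻ > K⁺ > Ca²⁺.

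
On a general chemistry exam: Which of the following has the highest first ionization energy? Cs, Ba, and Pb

Cs is in period 6, group 1; Ba is in period 6, group 2; Pb is in period 6, group 14.
First ionization energy rises across a period (greater Z_eff holds electrons more tightly) and falls down a group (valence electrons are farther from the nucleus).
All lie in period 6, so first ionization energy increases left to right.
The highest first ionization energy among these belongs to Pb.

Pb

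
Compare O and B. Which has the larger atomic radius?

B

B is in period 2, group 13; O is in period 2, group 16.
Moving right in a period, electrons are added to the same shell under a stronger nuclear pull, so atoms get smaller; moving down, a new shell is opened and atoms get larger.
All lie in period 2, so atomic radius increases right to left.
So B has the larger atomic radius (B > O).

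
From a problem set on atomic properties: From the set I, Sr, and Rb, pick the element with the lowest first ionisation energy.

Rb is in period 5, group 1; Sr is in period 5, group 2; I is in period 5, group 17.
Across a period the outer electron is held more tightly (higher IE₁); down a group it sits in a higher shell, more shielded, and comes off more easily.
All lie in period 5, so first ionization energy increases left to right.
The lowest first ionisation energy among these belongs to Rb.

Rb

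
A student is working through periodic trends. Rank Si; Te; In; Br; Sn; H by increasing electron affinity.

In < H < Sn < Si < Te < Br

H is in period 1, group 1; Si is in period 3, group 14; Br is in period 4, group 17; In is in period 5, group 13; Sn is in period 5, group 14; Te is in period 5, group 16.
Atoms with high Z_eff and room in the valence shell (especially the halogens) have the most exothermic electron affinities.
Here both period and group differ, so the two effects have to be weighed against each other.
H > In: the two effects oppose for this pair; the down-group effect wins (73 vs 29 kJ/mol).
Sn > H: the two effects oppose for this pair; the across-period effect wins (107 vs 73 kJ/mol).
Si > Sn: they share group 14; the group trend gives Si the larger value.
Te > Si: the two effects oppose for this pair; the across-period effect wins (190 vs 134 kJ/mol).
Br > Te: relative to Te, both the across-period and down-group shifts push Br's electron affinity up.
Approximate values (kJ/mol): H 73, Si 134, Br 325, In 29, Sn 107, Te 190.
So from lowest to highest: In < H < Sn < Si < Te < Br.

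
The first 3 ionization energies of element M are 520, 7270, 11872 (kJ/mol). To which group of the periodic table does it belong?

Group 1

Look for the largest jump between consecutive ionization energies: IE2/IE1 ≈ 14.0, far larger than any earlier ratio.
That jump marks the point where a core electron is being removed. So the atom has 1 valence electron.
A main-group element with 1 valence electron is in group 1.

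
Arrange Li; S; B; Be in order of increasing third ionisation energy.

S < B < Li < Be

Consider each +2 ion: Li²⁺ is already 1 electron into the core; S²⁺ still has 4 valence electrons; B²⁺ still has 1 valence electron; Be²⁺ is the bare [He] core.
Pulling an electron out of a noble-gas core costs far more than removing a remaining valence electron, so Li and Be sit at the high end of IE_3.
Valence configurations: S²⁺ [Ne]3s²3p², B²⁺ [He]2s¹.
The numbers (kJ/mol): Li 11815, S 3357, B 3660, Be 14849.
So the third ionization energies run S < B < Li < Be.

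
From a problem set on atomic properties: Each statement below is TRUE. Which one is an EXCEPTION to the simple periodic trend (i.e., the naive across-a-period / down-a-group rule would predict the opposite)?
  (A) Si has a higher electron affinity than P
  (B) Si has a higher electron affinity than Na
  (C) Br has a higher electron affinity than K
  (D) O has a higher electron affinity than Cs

(A)

The general trend: electron affinity increases across a period and decreases down a group.
(A) Si (period 3, group 14) vs P (period 3, group 15): the stated order contradicts the simple trend.
(B) Si (period 3, group 14) vs Na (period 3, group 1): the stated order agrees with the simple trend.
(C) Br (period 4, group 17) vs K (period 4, group 1): the stated order agrees with the simple trend.
(D) O (period 2, group 16) vs Cs (period 6, group 1): the stated order agrees with the simple trend.
The exception is (A): adding an electron to P's half-filled 3p³ is unfavourable, so Si (3p²) has the more exothermic EA.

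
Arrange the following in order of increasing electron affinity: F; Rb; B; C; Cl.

B < Rb < C < F < Cl

Atoms with high Z_eff and room in the valence shell (especially the halogens) have the most exothermic electron affinities.
These span different periods and groups, so the two trends combine.
Rb > B: this pair runs against the simple trend — see the exception note.
C > Rb: both effects reinforce here, so C is clearly the higher of the two.
F > C: both are in period 2; the period trend gives F the larger value.
Cl > F: this pair runs against the simple trend — see the exception note.
Note the exception: Rb has a higher electron affinity than B, contrary to the simple trend — B's ns²np¹ configuration gives only a small electron affinity — the sparsely filled np subshell binds an added electron weakly.
Note the exception: Cl has a higher electron affinity than F, contrary to the simple trend — F's small 2p subshell makes the incoming electron feel strong e⁻–e⁻ repulsion, so Cl actually releases more energy on gaining an electron.
For reference (kJ/mol): B 27, C 122, F 328, Cl 349, Rb 47.
So from lowest to highest: B < Rb < C < F < Cl.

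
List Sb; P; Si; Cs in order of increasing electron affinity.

Cs < P < Sb < Si

Si is in period 3, group 14; P is in period 3, group 15; Sb is in period 5, group 15; Cs is in period 6, group 1.
Adding an electron releases more energy for atoms nearer the top right (short of the noble gases).
Here both period and group differ, so the two effects have to be weighed against each other.
P > Cs: relative to Cs, both the across-period and down-group shifts push P's electron affinity up.
Sb > P: this pair runs against the simple trend — see the exception note.
Si > Sb: period and group pull opposite ways; the down-group shift dominates (134 vs 103 kJ/mol).
Note the exception: Sb has a higher electron affinity than P, contrary to the simple trend — both are half-filled np³, but the pairing/repulsion penalty for the added electron shrinks as the p orbitals become larger and more diffuse down the group, and for Sb that outweighs the weaker nuclear attraction.
Note the exception: Si has a higher electron affinity than P, contrary to the simple trend — adding an electron to P's half-filled 3p³ is unfavourable, so Si (3p²) has the more exothermic EA.
Tabulated electron affinity (kJ/mol): Si 134, P 72, Sb 103, Cs 46.
So from lowest to highest: Cs < P < Sb < Si.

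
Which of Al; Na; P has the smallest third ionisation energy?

Al

After 2 electrons have been removed, what remains? Al²⁺ still has 1 valence electron; Na²⁺ is already 1 electron into the core; P²⁺ still has 3 valence electrons.
Core electrons are held far more tightly than valence electrons, so Na tops the IE_3 order.
Valence configurations: Al²⁺ [Ne]3s¹, P²⁺ [Ne]3s²3p¹.
Approximate IE_3 values (kJ/mol): Al 2745, Na 6910, P 2914.
So the third ionization energies run Al < P < Na.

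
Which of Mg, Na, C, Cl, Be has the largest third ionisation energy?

Be

After 2 electrons have been removed, what remains? Mg²⁺ is the bare [Ne] core; Na²⁺ is already 1 electron into the core; C²⁺ still has 2 valence electrons; Cl²⁺ still has 5 valence electrons; Be²⁺ is the bare [He] core.
Core electrons are held far more tightly than valence electrons, so Na, Mg and Be top the IE_3 order.
Valence configurations: C²⁺ [He]2s², Cl²⁺ [Ne]3s²3p³.
The numbers (kJ/mol): Mg 7733, Na 6910, C 4620, Cl 3822, Be 14849.
So the third ionization energies run Cl < C < Na < Mg < Be.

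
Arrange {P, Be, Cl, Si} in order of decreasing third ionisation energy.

Be > Cl > Si > P

The third ionization energy removes an electron from the +2 ion. For each element: P²⁺ still has 3 valence electrons; Be²⁺ is the bare [He] core; Cl²⁺ still has 5 valence electrons; Si²⁺ still has 2 valence electrons.
Pulling an electron out of a noble-gas core costs far more than removing a remaining valence electron, so Be sits at the high end of IE_3.
Valence configurations: P²⁺ [Ne]3s²3p¹, Cl²⁺ [Ne]3s²3p³, Si²⁺ [Ne]3s².
P²⁺ loses a lone 3p electron whereas Si²⁺ must break into a filled 3s² pair, so IE_3(Si) > IE_3(P) even though P has the higher nuclear charge.
Tabulated IE_3 (kJ/mol): P 2914, Be 14849, Cl 3822, Si 3232.
Overall IE_3 order: P < Si < Cl < Be.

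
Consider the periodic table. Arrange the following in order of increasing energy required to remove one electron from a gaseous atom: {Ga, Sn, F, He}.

Ga < Sn < F < He

He is in period 1, group 18; F is in period 2, group 17; Ga is in period 4, group 13; Sn is in period 5, group 14.
Across a period the outer electron is held more tightly (higher IE₁); down a group it sits in a higher shell, more shielded, and comes off more easily.
These span different periods and groups, so the two trends combine.
Sn > Ga: period and group pull opposite ways; the across-period shift dominates (709 vs 579 kJ/mol).
F > Sn: both effects reinforce here, so F is clearly the higher of the two.
He > F: relative to F, both the across-period and down-group shifts push He's first ionization energy up.
Tabulated first ionization energy (kJ/mol): He 2372, F 1681, Ga 579, Sn 709.
So from lowest to highest: Ga < Sn < F < He.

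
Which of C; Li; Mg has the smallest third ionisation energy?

C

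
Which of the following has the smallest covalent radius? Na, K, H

H is in period 1, group 1; Na is in period 3, group 1; K is in period 4, group 1.
Across a period the added protons contract the valence shell; down a group each new principal shell makes the atom larger.
All are in group 1, so atomic radius increases down the group.
The smallest covalent radius among these belongs to H.

H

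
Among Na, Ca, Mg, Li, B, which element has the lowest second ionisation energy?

Consider each +1 ion: Na⁺ is the bare [Ne] core; Ca⁺ still has 1 valence electron; Mg⁺ still has 1 valence electron; Li⁺ is the bare [He] core; B⁺ still has 2 valence electrons.
Breaking into a closed-shell core is much more expensive than removing a leftover valence electron — Na and Li have the largest IE_2 here.
Valence configurations: Ca⁺ [Ar]4s¹, Mg⁺ [Ne]3s¹, B⁺ [He]2s².
Tabulated IE_2 (kJ/mol): Na 4562, Ca 1145, Mg 1451, Li 7298, B 2427.
Overall IE_2 order: Ca < Mg < B < Na < Li.

Ca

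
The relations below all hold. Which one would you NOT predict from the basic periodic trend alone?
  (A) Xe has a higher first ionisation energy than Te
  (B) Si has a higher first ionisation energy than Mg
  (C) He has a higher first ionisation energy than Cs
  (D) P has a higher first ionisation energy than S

The general trend: first ionisation energy increases across a period and decreases down a group.
(A) Xe (period 5, group 18) vs Te (period 5, group 16): the stated order agrees with the simple trend.
(B) Si (period 3, group 14) vs Mg (period 3, group 2): the stated order agrees with the simple trend.
(C) He (period 1, group 18) vs Cs (period 6, group 1): the stated order agrees with the simple trend.
(D) P (period 3, group 15) vs S (period 3, group 16): the stated order contradicts the simple trend.
The exception is (D): S (3p⁴) ionizes more easily than half-filled P (3p³) because the paired 3p electron in S is pushed out by e⁻–e⁻ repulsion.

(D)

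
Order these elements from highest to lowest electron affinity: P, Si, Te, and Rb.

Si is in period 3, group 14; P is in period 3, group 15; Rb is in period 5, group 1; Te is in period 5, group 16.
EA tends to increase across a period and decrease down a group, though the pattern is less regular than for IE or radius.
Here both period and group differ, so the two effects have to be weighed against each other.
P > Rb: relative to Rb, both the across-period and down-group shifts push P's electron affinity up.
Si > P: this pair runs against the simple trend — see the exception note.
Te > Si: period and group pull opposite ways; the across-period shift dominates (190 vs 134 kJ/mol).
Note the exception: Si has a higher electron affinity than P, contrary to the simple trend — adding an electron to P's half-filled 3p³ is unfavourable, so Si (3p²) has the more exothermic EA.
Approximate values (kJ/mol): Si 134, P 72, Rb 47, Te 190.
So from highest to lowest: Te > Si > P > Rb.

Te > Si > P > Rb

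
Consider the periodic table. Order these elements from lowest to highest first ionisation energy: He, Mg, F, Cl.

First ionization energy rises across a period (greater Z_eff holds electrons more tightly) and falls down a group (valence electrons are farther from the nucleus).
These span different periods and groups, so the two trends combine.
Cl > Mg: both are in period 3; the period trend gives Cl the larger value.
F > Cl: F sits above Cl in group 17, so the down-group effect alone puts F higher.
He > F: relative to F, both the across-period and down-group shifts push He's first ionization energy up.
Approximate values (kJ/mol): He 2372, F 1681, Mg 738, Cl 1251.
So from lowest to highest: Mg < Cl < F < He.

Mg < Cl < F < He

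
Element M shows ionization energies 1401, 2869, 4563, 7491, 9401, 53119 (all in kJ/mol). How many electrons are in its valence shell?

5

Look for the largest jump between consecutive ionization energies: IE6/IE5 ≈ 5.7, far larger than any earlier ratio.
That jump marks the point where a core electron is being removed. So the atom has 5 valence electrons.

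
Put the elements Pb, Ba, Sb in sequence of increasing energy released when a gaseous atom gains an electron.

Ba < Pb < Sb

Electron affinity generally becomes more exothermic across a period toward the halogens and less exothermic down a group.
Neither a single period nor a single group — weigh both effects.
Pb > Ba: both are in period 6; the period trend gives Pb the larger value.
Sb > Pb: both effects reinforce here, so Sb is clearly the higher of the two.
Approximate values (kJ/mol): Sb 103, Ba 14, Pb 35.
So from lowest to highest: Ba < Pb < Sb.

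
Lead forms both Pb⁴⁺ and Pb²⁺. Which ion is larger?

Both ions have Z = 82 protons, but Pb⁴⁺ has lost more electrons, so its remaining electrons feel a larger effective nuclear charge per electron and are pulled in more tightly.
Higher positive charge → smaller ion, so Pb²⁺ > Pb⁴⁺.

Pb²⁺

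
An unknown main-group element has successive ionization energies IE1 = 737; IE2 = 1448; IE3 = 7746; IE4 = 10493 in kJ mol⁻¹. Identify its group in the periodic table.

Group 2

Look for the largest jump between consecutive ionization energies: IE3/IE2 ≈ 5.3, far larger than any earlier ratio.
That jump marks the point where a core electron is being removed. So the atom has 2 valence electrons.
A main-group element with 2 valence electrons is in group 2.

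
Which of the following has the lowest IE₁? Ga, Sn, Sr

Sr

Ga is in period 4, group 13; Sr is in period 5, group 2; Sn is in period 5, group 14.
IE₁ increases left→right with effective nuclear charge and decreases top→bottom as the valence shell moves farther out.
Neither a single period nor a single group — weigh both effects.
Ga > Sr: relative to Sr, both the across-period and down-group shifts push Ga's first ionization energy up.
Sn > Ga: the two effects oppose for this pair; the across-period effect wins (709 vs 579 kJ/mol).
For reference (kJ/mol): Ga 579, Sr 550, Sn 709.
The lowest IE₁ among these belongs to Sr.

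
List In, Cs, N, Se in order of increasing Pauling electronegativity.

Cs < In < Se < N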